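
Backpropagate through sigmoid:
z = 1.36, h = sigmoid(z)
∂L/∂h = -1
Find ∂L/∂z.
∂L/∂z = -0.1625

σ(1.36) = 0.7958
σ'(1.36) = σ(1.36)(1 - σ(1.36)) = 0.7958 × 0.2042 = 0.1625
∂L/∂z = ∂L/∂h · σ'(z) = -1 × 0.1625 = -0.1625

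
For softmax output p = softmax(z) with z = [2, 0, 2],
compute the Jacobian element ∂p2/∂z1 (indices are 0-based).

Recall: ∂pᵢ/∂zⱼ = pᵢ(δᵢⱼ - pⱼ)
∂p2/∂z1 = -0.02968

p = softmax(z) = [0.4683, 0.06338, 0.4683]
p2 = 0.4683, p1 = 0.06338

∂p2/∂z1 = -p2 × p1 = -0.4683 × 0.06338 = -0.02968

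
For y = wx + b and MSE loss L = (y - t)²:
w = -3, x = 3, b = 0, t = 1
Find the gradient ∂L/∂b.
∂L/∂b = -20

y = wx + b = (-3)(3) + 0 = -9
∂L/∂y = 2(y - t) = 2(-9 - 1) = -20
∂y/∂b = 1
∂L/∂b = ∂L/∂y · ∂y/∂b = -20 × 1 = -20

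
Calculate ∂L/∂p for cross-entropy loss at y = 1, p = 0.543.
∂L/∂p = -1.842

∂L/∂p = -y/p + (1-y)/(1-p) = -1/0.543 + 0 = -1.842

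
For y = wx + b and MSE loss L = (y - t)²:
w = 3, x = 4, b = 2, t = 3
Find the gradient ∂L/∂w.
∂L/∂w = 88

y = wx + b = (3)(4) + 2 = 14
∂L/∂y = 2(y - t) = 2(14 - 3) = 22
∂y/∂w = x = 4
∂L/∂w = ∂L/∂y · ∂y/∂w = 22 × 4 = 88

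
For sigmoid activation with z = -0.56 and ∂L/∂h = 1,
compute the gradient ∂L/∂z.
∂L/∂z = 0.2314

σ(-0.56) = 0.3635
σ'(-0.56) = σ(-0.56)(1 - σ(-0.56)) = 0.3635 × 0.6365 = 0.2314
∂L/∂z = ∂L/∂h · σ'(z) = 1 × 0.2314 = 0.2314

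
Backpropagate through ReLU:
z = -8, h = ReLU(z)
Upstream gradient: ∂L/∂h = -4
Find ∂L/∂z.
∂L/∂z = 0

h = ReLU(-8) = 0
Since z < 0: ∂h/∂z = 0
∂L/∂z = ∂L/∂h · ∂h/∂z = -4 × 0 = 0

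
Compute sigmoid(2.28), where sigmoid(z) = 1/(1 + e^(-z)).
0.9072

sigmoid(2.28) = 1/(1 + e^(-2.28)) = 1/(1 + 0.1023) = 0.9072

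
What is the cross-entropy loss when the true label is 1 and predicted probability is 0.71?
L = 0.3425

L = -1·log(0.71) - 0·log(0.29) = -log(0.71) = 0.3425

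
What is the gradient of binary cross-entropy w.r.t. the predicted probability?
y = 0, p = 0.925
∂L/∂p = 13.33

∂L/∂p = -y/p + (1-y)/(1-p) = 0 + 1/0.075 = 13.33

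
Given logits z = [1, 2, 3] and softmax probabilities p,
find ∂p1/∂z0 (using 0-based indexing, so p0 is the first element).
∂p1/∂z0 = -0.02203

p = softmax(z) = [0.09003, 0.2447, 0.6652]
p1 = 0.2447, p0 = 0.09003

∂p1/∂z0 = -p1 × p0 = -0.2447 × 0.09003 = -0.02203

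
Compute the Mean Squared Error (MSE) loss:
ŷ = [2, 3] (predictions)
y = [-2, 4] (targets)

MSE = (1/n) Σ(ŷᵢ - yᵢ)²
MSE = 8.5

MSE = (1/2)((2--2)² + (3-4)²) = (1/2)(16 + 1) = 8.5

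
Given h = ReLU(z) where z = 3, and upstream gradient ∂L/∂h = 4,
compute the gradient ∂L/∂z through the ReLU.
∂L/∂z = 4

h = ReLU(3) = 3
Since z > 0: ∂h/∂z = 1
∂L/∂z = ∂L/∂h · ∂h/∂z = 4 × 1 = 4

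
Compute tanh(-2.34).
-0.9816

tanh(-2.34) = (e^(-2.34) - e^(2.34))/(e^(-2.34) + e^(2.34)) = -0.9816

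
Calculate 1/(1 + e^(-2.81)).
0.9432

sigmoid(2.81) = 1/(1 + e^(-2.81)) = 1/(1 + 0.0602) = 0.9432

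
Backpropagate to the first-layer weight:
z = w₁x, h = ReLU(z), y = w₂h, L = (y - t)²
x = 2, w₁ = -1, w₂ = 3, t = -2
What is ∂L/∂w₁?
∂L/∂w₁ = 0

Forward pass:
z = w₁x = -1×2 = -2
h = ReLU(-2) = 0
y = w₂h = 3×0 = 0

Backward pass:
∂L/∂y = 2(y - t) = 2(0 - -2) = 4
∂y/∂h = w₂ = 3
∂h/∂z = 0 (ReLU derivative)
∂z/∂w₁ = x = 2

∂L/∂w₁ = 4 × 3 × 0 × 2 = 0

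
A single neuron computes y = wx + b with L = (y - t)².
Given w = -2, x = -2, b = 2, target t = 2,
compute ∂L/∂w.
∂L/∂w = -16

y = wx + b = (-2)(-2) + 2 = 6
∂L/∂y = 2(y - t) = 2(6 - 2) = 8
∂y/∂w = x = -2
∂L/∂w = ∂L/∂y · ∂y/∂w = 8 × -2 = -16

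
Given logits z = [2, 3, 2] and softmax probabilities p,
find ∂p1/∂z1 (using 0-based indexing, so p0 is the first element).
∂p1/∂z1 = 0.2442

p = softmax(z) = [0.2119, 0.5761, 0.2119]
p1 = 0.5761

∂p1/∂z1 = p1(1 - p1) = 0.5761 × (1 - 0.5761) = 0.2442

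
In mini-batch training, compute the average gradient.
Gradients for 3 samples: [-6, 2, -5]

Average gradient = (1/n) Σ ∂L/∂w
Average gradient = -3

Average = (1/3)(-6 + 2 + -5) = -9/3 = -3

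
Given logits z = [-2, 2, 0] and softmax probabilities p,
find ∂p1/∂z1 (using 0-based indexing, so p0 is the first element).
∂p1/∂z1 = 0.1154

p = softmax(z) = [0.01588, 0.8668, 0.1173]
p1 = 0.8668

∂p1/∂z1 = p1(1 - p1) = 0.8668 × (1 - 0.8668) = 0.1154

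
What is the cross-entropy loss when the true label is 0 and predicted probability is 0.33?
L = 0.4005

L = -0·log(0.33) - 1·log(0.67) = -log(0.67) = 0.4005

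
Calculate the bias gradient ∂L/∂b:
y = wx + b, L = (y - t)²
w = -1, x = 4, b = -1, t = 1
∂L/∂b = -12

y = wx + b = (-1)(4) + -1 = -5
∂L/∂y = 2(y - t) = 2(-5 - 1) = -12
∂y/∂b = 1
∂L/∂b = ∂L/∂y · ∂y/∂b = -12 × 1 = -12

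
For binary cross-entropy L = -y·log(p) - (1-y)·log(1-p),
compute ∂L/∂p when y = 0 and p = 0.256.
∂L/∂p = 1.344

∂L/∂p = -y/p + (1-y)/(1-p) = 0 + 1/0.744 = 1.344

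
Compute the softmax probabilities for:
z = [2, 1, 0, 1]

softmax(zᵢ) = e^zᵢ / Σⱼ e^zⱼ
p = [0.5344, 0.1966, 0.0723, 0.1966]

exp(z) = [7.389, 2.718, 1, 2.718]
Sum = 13.83
p = [0.5344, 0.1966, 0.0723, 0.1966]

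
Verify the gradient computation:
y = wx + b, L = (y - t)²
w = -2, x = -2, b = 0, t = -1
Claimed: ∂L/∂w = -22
Incorrect

y = (-2)(-2) + 0 = 4
∂L/∂y = 2(y - t) = 2(4 - -1) = 10
∂y/∂w = x = -2
∂L/∂w = 10 × -2 = -20

Claimed value: -22
Incorrect: The correct gradient is -20.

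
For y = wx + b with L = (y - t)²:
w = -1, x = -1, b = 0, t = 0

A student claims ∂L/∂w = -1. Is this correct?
Incorrect

y = (-1)(-1) + 0 = 1
∂L/∂y = 2(y - t) = 2(1 - 0) = 2
∂y/∂w = x = -1
∂L/∂w = 2 × -1 = -2

Claimed value: -1
Incorrect: The correct gradient is -2.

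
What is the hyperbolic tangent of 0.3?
0.2913

tanh(0.3) = (e^(0.3) - e^(-0.3))/(e^(0.3) + e^(-0.3)) = 0.2913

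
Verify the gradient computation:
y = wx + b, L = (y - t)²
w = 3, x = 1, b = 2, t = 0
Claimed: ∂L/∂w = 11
Incorrect

y = (3)(1) + 2 = 5
∂L/∂y = 2(y - t) = 2(5 - 0) = 10
∂y/∂w = x = 1
∂L/∂w = 10 × 1 = 10

Claimed value: 11
Incorrect: The correct gradient is 10.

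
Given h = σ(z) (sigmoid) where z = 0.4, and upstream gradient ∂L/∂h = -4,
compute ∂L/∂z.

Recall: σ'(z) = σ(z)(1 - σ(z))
∂L/∂z = -0.961

σ(0.4) = 0.5987
σ'(0.4) = σ(0.4)(1 - σ(0.4)) = 0.5987 × 0.4013 = 0.2403
∂L/∂z = ∂L/∂h · σ'(z) = -4 × 0.2403 = -0.961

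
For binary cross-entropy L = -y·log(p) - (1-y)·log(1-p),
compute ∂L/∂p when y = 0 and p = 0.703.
∂L/∂p = 3.367

∂L/∂p = -y/p + (1-y)/(1-p) = 0 + 1/0.297 = 3.367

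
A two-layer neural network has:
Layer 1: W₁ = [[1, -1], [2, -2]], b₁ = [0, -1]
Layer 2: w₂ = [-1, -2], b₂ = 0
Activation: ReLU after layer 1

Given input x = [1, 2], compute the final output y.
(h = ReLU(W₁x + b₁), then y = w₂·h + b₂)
y = 0

Layer 1 pre-activation: z₁ = [-1, -3]
After ReLU: h = [0, 0]
Layer 2 output: y = -1×0 + -2×0 + 0 = 0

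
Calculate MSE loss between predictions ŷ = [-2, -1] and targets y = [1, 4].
MSE = 17

MSE = (1/2)((-2-1)² + (-1-4)²) = (1/2)(9 + 25) = 17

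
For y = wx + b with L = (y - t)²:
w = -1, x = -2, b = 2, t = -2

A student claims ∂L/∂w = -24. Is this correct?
Correct

y = (-1)(-2) + 2 = 4
∂L/∂y = 2(y - t) = 2(4 - -2) = 12
∂y/∂w = x = -2
∂L/∂w = 12 × -2 = -24

Claimed value: -24
Correct: The correct gradient is -24.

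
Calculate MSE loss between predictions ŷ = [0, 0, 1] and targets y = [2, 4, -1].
MSE = 8

MSE = (1/3)((0-2)² + (0-4)² + (1--1)²) = (1/3)(4 + 16 + 4) = 8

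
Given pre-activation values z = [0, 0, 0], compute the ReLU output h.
h = [0, 0, 0]

ReLU applied element-wise: max(0,0)=0, max(0,0)=0, max(0,0)=0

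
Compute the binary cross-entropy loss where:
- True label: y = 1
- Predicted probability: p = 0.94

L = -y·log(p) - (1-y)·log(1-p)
L = 0.06188

L = -1·log(0.94) - 0·log(0.06) = -log(0.94) = 0.06188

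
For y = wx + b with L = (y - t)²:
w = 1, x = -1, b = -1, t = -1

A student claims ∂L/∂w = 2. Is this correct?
Correct

y = (1)(-1) + -1 = -2
∂L/∂y = 2(y - t) = 2(-2 - -1) = -2
∂y/∂w = x = -1
∂L/∂w = -2 × -1 = 2

Claimed value: 2
Correct: The correct gradient is 2.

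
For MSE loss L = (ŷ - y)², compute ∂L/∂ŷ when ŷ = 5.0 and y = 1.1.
∂L/∂ŷ = 7.8

∂L/∂ŷ = 2(ŷ - y) = 2(5.0 - 1.1) = 2(3.9) = 7.8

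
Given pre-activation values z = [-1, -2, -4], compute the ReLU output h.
h = [0, 0, 0]

ReLU applied element-wise: max(0,-1)=0, max(0,-2)=0, max(0,-4)=0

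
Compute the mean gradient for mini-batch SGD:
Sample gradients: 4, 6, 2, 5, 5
Average gradient = 4.4

Average = (1/5)(4 + 6 + 2 + 5 + 5) = 22/5 = 4.4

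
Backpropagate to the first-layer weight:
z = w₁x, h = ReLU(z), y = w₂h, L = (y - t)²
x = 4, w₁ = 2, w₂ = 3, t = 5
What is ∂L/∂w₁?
∂L/∂w₁ = 456

Forward pass:
z = w₁x = 2×4 = 8
h = ReLU(8) = 8
y = w₂h = 3×8 = 24

Backward pass:
∂L/∂y = 2(y - t) = 2(24 - 5) = 38
∂y/∂h = w₂ = 3
∂h/∂z = 1 (ReLU derivative)
∂z/∂w₁ = x = 4

∂L/∂w₁ = 38 × 3 × 1 × 4 = 456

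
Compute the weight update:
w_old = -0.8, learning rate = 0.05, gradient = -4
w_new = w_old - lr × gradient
w_new = -0.6

w_new = w - η·∂L/∂w = -0.8 - 0.05×(-4) = -0.8 - (-0.2) = -0.6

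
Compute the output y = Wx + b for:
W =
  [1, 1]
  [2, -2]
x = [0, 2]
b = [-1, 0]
y = [1, -4]

Wx = [1×0 + 1×2, 2×0 + -2×2]
   = [2, -4]
y = Wx + b = [2 + -1, -4 + 0] = [1, -4]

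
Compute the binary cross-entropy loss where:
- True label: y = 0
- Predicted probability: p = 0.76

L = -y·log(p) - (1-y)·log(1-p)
L = 1.427

L = -0·log(0.76) - 1·log(0.24) = -log(0.24) = 1.427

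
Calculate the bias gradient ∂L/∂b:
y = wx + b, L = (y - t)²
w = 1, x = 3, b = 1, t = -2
∂L/∂b = 12

y = wx + b = (1)(3) + 1 = 4
∂L/∂y = 2(y - t) = 2(4 - -2) = 12
∂y/∂b = 1
∂L/∂b = ∂L/∂y · ∂y/∂b = 12 × 1 = 12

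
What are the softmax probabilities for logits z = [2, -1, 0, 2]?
p = [0.4576, 0.0228, 0.0619, 0.4576]

exp(z) = [7.389, 0.3679, 1, 7.389]
Sum = 16.15
p = [0.4576, 0.0228, 0.0619, 0.4576]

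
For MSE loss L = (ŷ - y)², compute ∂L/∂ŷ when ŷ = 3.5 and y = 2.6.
∂L/∂ŷ = 1.8

∂L/∂ŷ = 2(ŷ - y) = 2(3.5 - 2.6) = 2(0.9) = 1.8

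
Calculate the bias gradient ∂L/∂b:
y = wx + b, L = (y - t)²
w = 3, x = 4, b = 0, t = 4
∂L/∂b = 16

y = wx + b = (3)(4) + 0 = 12
∂L/∂y = 2(y - t) = 2(12 - 4) = 16
∂y/∂b = 1
∂L/∂b = ∂L/∂y · ∂y/∂b = 16 × 1 = 16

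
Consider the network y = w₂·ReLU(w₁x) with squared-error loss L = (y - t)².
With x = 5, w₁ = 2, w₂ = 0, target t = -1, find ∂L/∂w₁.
∂L/∂w₁ = 0

Forward pass:
z = w₁x = 2×5 = 10
h = ReLU(10) = 10
y = w₂h = 0×10 = 0

Backward pass:
∂L/∂y = 2(y - t) = 2(0 - -1) = 2
∂y/∂h = w₂ = 0
∂h/∂z = 1 (ReLU derivative)
∂z/∂w₁ = x = 5

∂L/∂w₁ = 2 × 0 × 1 × 5 = 0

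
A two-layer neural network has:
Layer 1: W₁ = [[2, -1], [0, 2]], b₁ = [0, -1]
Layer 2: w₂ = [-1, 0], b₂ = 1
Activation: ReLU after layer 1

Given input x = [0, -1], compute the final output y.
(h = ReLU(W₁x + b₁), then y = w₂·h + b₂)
y = 0

Layer 1 pre-activation: z₁ = [1, -3]
After ReLU: h = [1, 0]
Layer 2 output: y = -1×1 + 0×0 + 1 = 0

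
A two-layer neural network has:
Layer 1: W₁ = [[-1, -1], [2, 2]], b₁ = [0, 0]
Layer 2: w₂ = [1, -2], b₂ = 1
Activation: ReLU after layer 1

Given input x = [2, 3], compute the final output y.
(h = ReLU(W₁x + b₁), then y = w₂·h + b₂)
y = -19

Layer 1 pre-activation: z₁ = [-5, 10]
After ReLU: h = [0, 10]
Layer 2 output: y = 1×0 + -2×10 + 1 = -19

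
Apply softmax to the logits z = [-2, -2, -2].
p = [0.3333, 0.3333, 0.3333]

exp(z) = [0.1353, 0.1353, 0.1353]
Sum = 0.406
p = [0.3333, 0.3333, 0.3333]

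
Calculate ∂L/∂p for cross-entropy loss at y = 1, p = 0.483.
∂L/∂p = -2.07

∂L/∂p = -y/p + (1-y)/(1-p) = -1/0.483 + 0 = -2.07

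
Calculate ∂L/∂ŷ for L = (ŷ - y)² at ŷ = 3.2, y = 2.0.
∂L/∂ŷ = 2.4

∂L/∂ŷ = 2(ŷ - y) = 2(3.2 - 2.0) = 2(1.2) = 2.4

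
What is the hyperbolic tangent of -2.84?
-0.9932

tanh(-2.84) = (e^(-2.84) - e^(2.84))/(e^(-2.84) + e^(2.84)) = -0.9932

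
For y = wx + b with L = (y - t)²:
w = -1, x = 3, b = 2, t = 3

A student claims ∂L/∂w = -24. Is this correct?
Correct

y = (-1)(3) + 2 = -1
∂L/∂y = 2(y - t) = 2(-1 - 3) = -8
∂y/∂w = x = 3
∂L/∂w = -8 × 3 = -24

Claimed value: -24
Correct: The correct gradient is -24.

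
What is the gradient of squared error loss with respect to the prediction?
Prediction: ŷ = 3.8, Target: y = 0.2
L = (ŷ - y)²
∂L/∂ŷ = 7.2

∂L/∂ŷ = 2(ŷ - y) = 2(3.8 - 0.2) = 2(3.6) = 7.2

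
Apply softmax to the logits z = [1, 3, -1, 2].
p = [0.0889, 0.6572, 0.012, 0.2418]

exp(z) = [2.718, 20.09, 0.3679, 7.389]
Sum = 30.56
p = [0.0889, 0.6572, 0.012, 0.2418]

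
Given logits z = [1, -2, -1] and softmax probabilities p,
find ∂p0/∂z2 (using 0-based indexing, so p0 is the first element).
∂p0/∂z2 = -0.09636

p = softmax(z) = [0.8438, 0.04201, 0.1142]
p0 = 0.8438, p2 = 0.1142

∂p0/∂z2 = -p0 × p2 = -0.8438 × 0.1142 = -0.09636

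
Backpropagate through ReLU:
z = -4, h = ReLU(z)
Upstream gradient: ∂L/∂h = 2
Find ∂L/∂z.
∂L/∂z = 0

h = ReLU(-4) = 0
Since z < 0: ∂h/∂z = 0
∂L/∂z = ∂L/∂h · ∂h/∂z = 2 × 0 = 0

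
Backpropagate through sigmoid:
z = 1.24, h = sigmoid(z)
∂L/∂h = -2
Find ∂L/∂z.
∂L/∂z = -0.3481

σ(1.24) = 0.7756
σ'(1.24) = σ(1.24)(1 - σ(1.24)) = 0.7756 × 0.2244 = 0.1741
∂L/∂z = ∂L/∂h · σ'(z) = -2 × 0.1741 = -0.3481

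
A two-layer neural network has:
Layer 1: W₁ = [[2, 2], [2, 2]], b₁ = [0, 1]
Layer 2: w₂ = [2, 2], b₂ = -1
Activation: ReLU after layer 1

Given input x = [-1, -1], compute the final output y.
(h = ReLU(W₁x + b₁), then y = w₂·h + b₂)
y = -1

Layer 1 pre-activation: z₁ = [-4, -3]
After ReLU: h = [0, 0]
Layer 2 output: y = 2×0 + 2×0 + -1 = -1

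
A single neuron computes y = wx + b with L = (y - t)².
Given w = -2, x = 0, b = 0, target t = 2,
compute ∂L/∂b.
∂L/∂b = -4

y = wx + b = (-2)(0) + 0 = 0
∂L/∂y = 2(y - t) = 2(0 - 2) = -4
∂y/∂b = 1
∂L/∂b = ∂L/∂y · ∂y/∂b = -4 × 1 = -4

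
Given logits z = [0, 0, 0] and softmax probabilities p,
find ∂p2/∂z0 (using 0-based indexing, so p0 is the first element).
∂p2/∂z0 = -0.1111

p = softmax(z) = [0.3333, 0.3333, 0.3333]
p2 = 0.3333, p0 = 0.3333

∂p2/∂z0 = -p2 × p0 = -0.3333 × 0.3333 = -0.1111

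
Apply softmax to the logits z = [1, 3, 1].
p = [0.1065, 0.787, 0.1065]

exp(z) = [2.718, 20.09, 2.718]
Sum = 25.52
p = [0.1065, 0.787, 0.1065]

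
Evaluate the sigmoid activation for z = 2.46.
0.9213

sigmoid(2.46) = 1/(1 + e^(-2.46)) = 1/(1 + 0.08543) = 0.9213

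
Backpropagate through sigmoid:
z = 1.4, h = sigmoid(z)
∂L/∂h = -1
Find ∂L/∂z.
∂L/∂z = -0.1587

σ(1.4) = 0.8022
σ'(1.4) = σ(1.4)(1 - σ(1.4)) = 0.8022 × 0.1978 = 0.1587
∂L/∂z = ∂L/∂h · σ'(z) = -1 × 0.1587 = -0.1587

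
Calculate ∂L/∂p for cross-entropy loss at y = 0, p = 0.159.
∂L/∂p = 1.189

∂L/∂p = -y/p + (1-y)/(1-p) = 0 + 1/0.841 = 1.189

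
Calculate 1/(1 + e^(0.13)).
0.4675

sigmoid(-0.13) = 1/(1 + e^(0.13)) = 1/(1 + 1.139) = 0.4675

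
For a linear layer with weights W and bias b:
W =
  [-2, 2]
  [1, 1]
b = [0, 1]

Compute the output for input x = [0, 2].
y = [4, 3]

Wx = [-2×0 + 2×2, 1×0 + 1×2]
   = [4, 2]
y = Wx + b = [4 + 0, 2 + 1] = [4, 3]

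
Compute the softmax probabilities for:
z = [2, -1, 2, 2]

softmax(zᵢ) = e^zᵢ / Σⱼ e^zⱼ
p = [0.3279, 0.0163, 0.3279, 0.3279]

exp(z) = [7.389, 0.3679, 7.389, 7.389]
Sum = 22.54
p = [0.3279, 0.0163, 0.3279, 0.3279]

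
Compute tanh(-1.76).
-0.9425

tanh(-1.76) = (e^(-1.76) - e^(1.76))/(e^(-1.76) + e^(1.76)) = -0.9425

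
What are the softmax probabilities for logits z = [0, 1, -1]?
p = [0.2447, 0.6652, 0.09]

exp(z) = [1, 2.718, 0.3679]
Sum = 4.086
p = [0.2447, 0.6652, 0.09]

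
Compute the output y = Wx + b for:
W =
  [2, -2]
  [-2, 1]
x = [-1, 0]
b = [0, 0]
y = [-2, 2]

Wx = [2×-1 + -2×0, -2×-1 + 1×0]
   = [-2, 2]
y = Wx + b = [-2 + 0, 2 + 0] = [-2, 2]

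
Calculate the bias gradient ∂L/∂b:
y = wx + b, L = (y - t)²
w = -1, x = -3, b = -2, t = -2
∂L/∂b = 6

y = wx + b = (-1)(-3) + -2 = 1
∂L/∂y = 2(y - t) = 2(1 - -2) = 6
∂y/∂b = 1
∂L/∂b = ∂L/∂y · ∂y/∂b = 6 × 1 = 6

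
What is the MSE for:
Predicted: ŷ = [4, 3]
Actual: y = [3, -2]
MSE = 13

MSE = (1/2)((4-3)² + (3--2)²) = (1/2)(1 + 25) = 13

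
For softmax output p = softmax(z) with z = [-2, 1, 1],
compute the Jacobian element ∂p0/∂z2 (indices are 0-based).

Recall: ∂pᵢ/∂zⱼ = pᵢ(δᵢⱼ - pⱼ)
∂p0/∂z2 = -0.01185

p = softmax(z) = [0.02429, 0.4879, 0.4879]
p0 = 0.02429, p2 = 0.4879

∂p0/∂z2 = -p0 × p2 = -0.02429 × 0.4879 = -0.01185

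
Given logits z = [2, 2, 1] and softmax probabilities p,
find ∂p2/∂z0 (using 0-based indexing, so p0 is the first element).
∂p2/∂z0 = -0.06561

p = softmax(z) = [0.4223, 0.4223, 0.1554]
p2 = 0.1554, p0 = 0.4223

∂p2/∂z0 = -p2 × p0 = -0.1554 × 0.4223 = -0.06561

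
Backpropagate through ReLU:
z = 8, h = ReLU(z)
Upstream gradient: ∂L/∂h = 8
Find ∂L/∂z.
∂L/∂z = 8

h = ReLU(8) = 8
Since z > 0: ∂h/∂z = 1
∂L/∂z = ∂L/∂h · ∂h/∂z = 8 × 1 = 8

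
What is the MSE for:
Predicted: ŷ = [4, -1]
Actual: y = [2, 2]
MSE = 6.5

MSE = (1/2)((4-2)² + (-1-2)²) = (1/2)(4 + 9) = 6.5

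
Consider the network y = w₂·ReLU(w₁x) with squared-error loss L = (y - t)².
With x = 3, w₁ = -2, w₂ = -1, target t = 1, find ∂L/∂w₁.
∂L/∂w₁ = 0

Forward pass:
z = w₁x = -2×3 = -6
h = ReLU(-6) = 0
y = w₂h = -1×0 = 0

Backward pass:
∂L/∂y = 2(y - t) = 2(0 - 1) = -2
∂y/∂h = w₂ = -1
∂h/∂z = 0 (ReLU derivative)
∂z/∂w₁ = x = 3

∂L/∂w₁ = -2 × -1 × 0 × 3 = 0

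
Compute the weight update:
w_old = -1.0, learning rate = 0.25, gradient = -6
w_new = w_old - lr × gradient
w_new = 0.5

w_new = w - η·∂L/∂w = -1.0 - 0.25×(-6) = -1.0 - (-1.5) = 0.5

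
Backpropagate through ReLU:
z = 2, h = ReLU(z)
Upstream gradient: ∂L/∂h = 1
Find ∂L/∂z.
∂L/∂z = 1

h = ReLU(2) = 2
Since z > 0: ∂h/∂z = 1
∂L/∂z = ∂L/∂h · ∂h/∂z = 1 × 1 = 1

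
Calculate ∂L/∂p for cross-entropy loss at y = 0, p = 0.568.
∂L/∂p = 2.315

∂L/∂p = -y/p + (1-y)/(1-p) = 0 + 1/0.432 = 2.315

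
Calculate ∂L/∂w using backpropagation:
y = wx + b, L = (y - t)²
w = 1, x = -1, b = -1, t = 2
∂L/∂w = 8

y = wx + b = (1)(-1) + -1 = -2
∂L/∂y = 2(y - t) = 2(-2 - 2) = -8
∂y/∂w = x = -1
∂L/∂w = ∂L/∂y · ∂y/∂w = -8 × -1 = 8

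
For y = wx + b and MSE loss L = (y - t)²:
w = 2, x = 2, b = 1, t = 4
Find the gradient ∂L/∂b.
∂L/∂b = 2

y = wx + b = (2)(2) + 1 = 5
∂L/∂y = 2(y - t) = 2(5 - 4) = 2
∂y/∂b = 1
∂L/∂b = ∂L/∂y · ∂y/∂b = 2 × 1 = 2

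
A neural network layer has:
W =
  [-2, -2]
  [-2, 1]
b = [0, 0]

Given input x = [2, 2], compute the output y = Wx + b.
y = [-8, -2]

Wx = [-2×2 + -2×2, -2×2 + 1×2]
   = [-8, -2]
y = Wx + b = [-8 + 0, -2 + 0] = [-8, -2]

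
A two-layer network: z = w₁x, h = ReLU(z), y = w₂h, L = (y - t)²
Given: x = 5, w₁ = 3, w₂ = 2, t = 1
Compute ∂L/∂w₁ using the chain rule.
∂L/∂w₁ = 580

Forward pass:
z = w₁x = 3×5 = 15
h = ReLU(15) = 15
y = w₂h = 2×15 = 30

Backward pass:
∂L/∂y = 2(y - t) = 2(30 - 1) = 58
∂y/∂h = w₂ = 2
∂h/∂z = 1 (ReLU derivative)
∂z/∂w₁ = x = 5

∂L/∂w₁ = 58 × 2 × 1 × 5 = 580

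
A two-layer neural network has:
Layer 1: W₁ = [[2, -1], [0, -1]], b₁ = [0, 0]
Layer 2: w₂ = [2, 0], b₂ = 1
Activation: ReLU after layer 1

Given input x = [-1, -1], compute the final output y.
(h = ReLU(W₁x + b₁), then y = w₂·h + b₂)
y = 1

Layer 1 pre-activation: z₁ = [-1, 1]
After ReLU: h = [0, 1]
Layer 2 output: y = 2×0 + 0×1 + 1 = 1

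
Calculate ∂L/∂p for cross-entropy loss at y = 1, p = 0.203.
∂L/∂p = -4.926

∂L/∂p = -y/p + (1-y)/(1-p) = -1/0.203 + 0 = -4.926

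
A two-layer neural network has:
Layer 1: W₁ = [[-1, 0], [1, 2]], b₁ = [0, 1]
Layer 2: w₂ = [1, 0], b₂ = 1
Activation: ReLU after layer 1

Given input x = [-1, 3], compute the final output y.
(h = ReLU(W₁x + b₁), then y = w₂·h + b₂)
y = 2

Layer 1 pre-activation: z₁ = [1, 6]
After ReLU: h = [1, 6]
Layer 2 output: y = 1×1 + 0×6 + 1 = 2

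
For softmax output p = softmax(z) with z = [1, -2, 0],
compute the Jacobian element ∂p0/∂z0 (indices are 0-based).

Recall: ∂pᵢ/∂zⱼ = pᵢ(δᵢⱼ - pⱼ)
∂p0/∂z0 = 0.2078

p = softmax(z) = [0.7054, 0.03512, 0.2595]
p0 = 0.7054

∂p0/∂z0 = p0(1 - p0) = 0.7054 × (1 - 0.7054) = 0.2078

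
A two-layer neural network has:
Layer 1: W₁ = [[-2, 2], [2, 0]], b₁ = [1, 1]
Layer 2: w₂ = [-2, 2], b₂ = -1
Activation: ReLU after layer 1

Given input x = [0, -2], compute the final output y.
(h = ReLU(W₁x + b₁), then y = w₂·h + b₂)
y = 1

Layer 1 pre-activation: z₁ = [-3, 1]
After ReLU: h = [0, 1]
Layer 2 output: y = -2×0 + 2×1 + -1 = 1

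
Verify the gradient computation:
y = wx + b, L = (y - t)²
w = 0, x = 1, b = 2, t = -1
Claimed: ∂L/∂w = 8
Incorrect

y = (0)(1) + 2 = 2
∂L/∂y = 2(y - t) = 2(2 - -1) = 6
∂y/∂w = x = 1
∂L/∂w = 6 × 1 = 6

Claimed value: 8
Incorrect: The correct gradient is 6.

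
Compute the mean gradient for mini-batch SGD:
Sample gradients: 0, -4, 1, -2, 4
Average gradient = -0.2

Average = (1/5)(0 + -4 + 1 + -2 + 4) = -1/5 = -0.2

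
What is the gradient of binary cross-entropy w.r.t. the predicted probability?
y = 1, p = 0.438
∂L/∂p = -2.283

∂L/∂p = -y/p + (1-y)/(1-p) = -1/0.438 + 0 = -2.283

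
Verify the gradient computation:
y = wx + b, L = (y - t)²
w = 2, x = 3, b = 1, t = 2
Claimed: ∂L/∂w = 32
Incorrect

y = (2)(3) + 1 = 7
∂L/∂y = 2(y - t) = 2(7 - 2) = 10
∂y/∂w = x = 3
∂L/∂w = 10 × 3 = 30

Claimed value: 32
Incorrect: The correct gradient is 30.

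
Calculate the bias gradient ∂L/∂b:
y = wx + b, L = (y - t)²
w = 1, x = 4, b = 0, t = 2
∂L/∂b = 4

y = wx + b = (1)(4) + 0 = 4
∂L/∂y = 2(y - t) = 2(4 - 2) = 4
∂y/∂b = 1
∂L/∂b = ∂L/∂y · ∂y/∂b = 4 × 1 = 4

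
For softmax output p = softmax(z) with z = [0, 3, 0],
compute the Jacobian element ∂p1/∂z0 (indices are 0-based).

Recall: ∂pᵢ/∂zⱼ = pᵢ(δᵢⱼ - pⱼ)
∂p1/∂z0 = -0.04118

p = softmax(z) = [0.04528, 0.9094, 0.04528]
p1 = 0.9094, p0 = 0.04528

∂p1/∂z0 = -p1 × p0 = -0.9094 × 0.04528 = -0.04118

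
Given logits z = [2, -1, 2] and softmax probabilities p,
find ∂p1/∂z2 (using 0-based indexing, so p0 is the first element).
∂p1/∂z2 = -0.01185

p = softmax(z) = [0.4879, 0.02429, 0.4879]
p1 = 0.02429, p2 = 0.4879

∂p1/∂z2 = -p1 × p2 = -0.02429 × 0.4879 = -0.01185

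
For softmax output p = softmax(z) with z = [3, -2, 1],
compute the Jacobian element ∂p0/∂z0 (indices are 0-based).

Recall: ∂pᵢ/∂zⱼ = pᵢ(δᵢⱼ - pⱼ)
∂p0/∂z0 = 0.1089

p = softmax(z) = [0.8756, 0.0059, 0.1185]
p0 = 0.8756

∂p0/∂z0 = p0(1 - p0) = 0.8756 × (1 - 0.8756) = 0.1089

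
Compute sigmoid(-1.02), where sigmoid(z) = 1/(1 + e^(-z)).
0.265

sigmoid(-1.02) = 1/(1 + e^(1.02)) = 1/(1 + 2.773) = 0.265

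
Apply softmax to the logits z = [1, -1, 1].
p = [0.4683, 0.0634, 0.4683]

exp(z) = [2.718, 0.3679, 2.718]
Sum = 5.804
p = [0.4683, 0.0634, 0.4683]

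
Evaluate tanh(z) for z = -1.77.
-0.9436

tanh(-1.77) = (e^(-1.77) - e^(1.77))/(e^(-1.77) + e^(1.77)) = -0.9436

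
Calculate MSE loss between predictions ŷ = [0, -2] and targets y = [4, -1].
MSE = 8.5

MSE = (1/2)((0-4)² + (-2--1)²) = (1/2)(16 + 1) = 8.5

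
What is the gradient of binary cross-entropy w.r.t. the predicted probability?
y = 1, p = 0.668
∂L/∂p = -1.497

∂L/∂p = -y/p + (1-y)/(1-p) = -1/0.668 + 0 = -1.497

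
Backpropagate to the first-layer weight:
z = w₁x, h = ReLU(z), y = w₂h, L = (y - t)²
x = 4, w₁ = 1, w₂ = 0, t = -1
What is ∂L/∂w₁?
∂L/∂w₁ = 0

Forward pass:
z = w₁x = 1×4 = 4
h = ReLU(4) = 4
y = w₂h = 0×4 = 0

Backward pass:
∂L/∂y = 2(y - t) = 2(0 - -1) = 2
∂y/∂h = w₂ = 0
∂h/∂z = 1 (ReLU derivative)
∂z/∂w₁ = x = 4

∂L/∂w₁ = 2 × 0 × 1 × 4 = 0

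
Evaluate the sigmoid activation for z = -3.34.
0.03422

sigmoid(-3.34) = 1/(1 + e^(3.34)) = 1/(1 + 28.22) = 0.03422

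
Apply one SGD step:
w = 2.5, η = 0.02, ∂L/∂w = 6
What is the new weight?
w_new = 2.38

w_new = w - η·∂L/∂w = 2.5 - 0.02×(6) = 2.5 - (0.12) = 2.38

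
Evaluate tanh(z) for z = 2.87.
0.9936

tanh(2.87) = (e^(2.87) - e^(-2.87))/(e^(2.87) + e^(-2.87)) = 0.9936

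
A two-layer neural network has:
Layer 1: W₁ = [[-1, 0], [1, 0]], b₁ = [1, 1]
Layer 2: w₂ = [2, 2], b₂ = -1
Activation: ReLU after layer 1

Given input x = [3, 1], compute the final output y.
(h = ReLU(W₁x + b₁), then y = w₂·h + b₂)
y = 7

Layer 1 pre-activation: z₁ = [-2, 4]
After ReLU: h = [0, 4]
Layer 2 output: y = 2×0 + 2×4 + -1 = 7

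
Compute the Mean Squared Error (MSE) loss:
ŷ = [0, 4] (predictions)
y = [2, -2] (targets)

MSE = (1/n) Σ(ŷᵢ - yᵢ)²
MSE = 20

MSE = (1/2)((0-2)² + (4--2)²) = (1/2)(4 + 36) = 20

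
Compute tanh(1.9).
0.9562

tanh(1.9) = (e^(1.9) - e^(-1.9))/(e^(1.9) + e^(-1.9)) = 0.9562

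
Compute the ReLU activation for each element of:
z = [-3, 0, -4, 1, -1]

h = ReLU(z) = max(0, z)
h = [0, 0, 0, 1, 0]

ReLU applied element-wise: max(0,-3)=0, max(0,0)=0, max(0,-4)=0, max(0,1)=1, max(0,-1)=0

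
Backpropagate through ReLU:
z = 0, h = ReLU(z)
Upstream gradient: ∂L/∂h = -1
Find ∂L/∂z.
∂L/∂z = 0

h = ReLU(0) = 0
At z = 0: ∂h/∂z = 0 (by convention)
∂L/∂z = ∂L/∂h · ∂h/∂z = -1 × 0 = 0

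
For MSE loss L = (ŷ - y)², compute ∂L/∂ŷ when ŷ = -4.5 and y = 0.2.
∂L/∂ŷ = -9.4

∂L/∂ŷ = 2(ŷ - y) = 2(-4.5 - 0.2) = 2(-4.7) = -9.4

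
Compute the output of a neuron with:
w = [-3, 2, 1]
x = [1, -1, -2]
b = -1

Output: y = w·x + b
y = -8

y = (-3)(1) + (2)(-1) + (1)(-2) + -1 = -8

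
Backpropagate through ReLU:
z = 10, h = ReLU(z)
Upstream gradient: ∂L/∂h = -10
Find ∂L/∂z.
∂L/∂z = -10

h = ReLU(10) = 10
Since z > 0: ∂h/∂z = 1
∂L/∂z = ∂L/∂h · ∂h/∂z = -10 × 1 = -10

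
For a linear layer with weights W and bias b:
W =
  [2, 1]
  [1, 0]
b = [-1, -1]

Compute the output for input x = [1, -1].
y = [0, 0]

Wx = [2×1 + 1×-1, 1×1 + 0×-1]
   = [1, 1]
y = Wx + b = [1 + -1, 1 + -1] = [0, 0]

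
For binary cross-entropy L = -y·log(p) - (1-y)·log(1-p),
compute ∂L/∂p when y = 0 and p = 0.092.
∂L/∂p = 1.101

∂L/∂p = -y/p + (1-y)/(1-p) = 0 + 1/0.908 = 1.101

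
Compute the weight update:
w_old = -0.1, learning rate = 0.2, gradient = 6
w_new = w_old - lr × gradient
w_new = -1.3

w_new = w - η·∂L/∂w = -0.1 - 0.2×(6) = -0.1 - (1.2) = -1.3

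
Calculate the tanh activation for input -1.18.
-0.8275

tanh(-1.18) = (e^(-1.18) - e^(1.18))/(e^(-1.18) + e^(1.18)) = -0.8275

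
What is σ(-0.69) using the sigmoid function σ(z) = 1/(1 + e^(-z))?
0.334

sigmoid(-0.69) = 1/(1 + e^(0.69)) = 1/(1 + 1.994) = 0.334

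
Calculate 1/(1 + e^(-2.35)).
0.9129

sigmoid(2.35) = 1/(1 + e^(-2.35)) = 1/(1 + 0.09537) = 0.9129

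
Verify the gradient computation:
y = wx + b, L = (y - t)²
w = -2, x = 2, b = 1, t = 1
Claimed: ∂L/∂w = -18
Incorrect

y = (-2)(2) + 1 = -3
∂L/∂y = 2(y - t) = 2(-3 - 1) = -8
∂y/∂w = x = 2
∂L/∂w = -8 × 2 = -16

Claimed value: -18
Incorrect: The correct gradient is -16.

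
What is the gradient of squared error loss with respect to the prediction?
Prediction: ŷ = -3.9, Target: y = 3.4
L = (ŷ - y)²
∂L/∂ŷ = -14.6

∂L/∂ŷ = 2(ŷ - y) = 2(-3.9 - 3.4) = 2(-7.3) = -14.6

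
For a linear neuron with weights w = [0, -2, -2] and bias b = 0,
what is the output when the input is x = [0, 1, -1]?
y = 0

y = (0)(0) + (-2)(1) + (-2)(-1) + 0 = 0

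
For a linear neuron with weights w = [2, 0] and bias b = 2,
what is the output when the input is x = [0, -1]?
y = 2

y = (2)(0) + (0)(-1) + 2 = 2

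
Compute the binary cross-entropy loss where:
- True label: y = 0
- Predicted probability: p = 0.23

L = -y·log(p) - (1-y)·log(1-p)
L = 0.2614

L = -0·log(0.23) - 1·log(0.77) = -log(0.77) = 0.2614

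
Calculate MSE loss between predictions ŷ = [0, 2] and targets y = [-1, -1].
MSE = 5

MSE = (1/2)((0--1)² + (2--1)²) = (1/2)(1 + 9) = 5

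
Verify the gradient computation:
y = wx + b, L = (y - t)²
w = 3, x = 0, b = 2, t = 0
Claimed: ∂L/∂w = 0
Correct

y = (3)(0) + 2 = 2
∂L/∂y = 2(y - t) = 2(2 - 0) = 4
∂y/∂w = x = 0
∂L/∂w = 4 × 0 = 0

Claimed value: 0
Correct: The correct gradient is 0.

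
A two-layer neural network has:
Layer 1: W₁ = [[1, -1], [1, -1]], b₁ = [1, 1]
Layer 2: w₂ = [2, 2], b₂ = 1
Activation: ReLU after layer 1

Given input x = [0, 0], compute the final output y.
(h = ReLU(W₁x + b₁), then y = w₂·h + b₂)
y = 5

Layer 1 pre-activation: z₁ = [1, 1]
After ReLU: h = [1, 1]
Layer 2 output: y = 2×1 + 2×1 + 1 = 5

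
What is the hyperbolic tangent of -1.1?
-0.8005

tanh(-1.1) = (e^(-1.1) - e^(1.1))/(e^(-1.1) + e^(1.1)) = -0.8005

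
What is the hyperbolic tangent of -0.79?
-0.6584

tanh(-0.79) = (e^(-0.79) - e^(0.79))/(e^(-0.79) + e^(0.79)) = -0.6584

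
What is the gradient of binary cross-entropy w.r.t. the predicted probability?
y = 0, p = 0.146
∂L/∂p = 1.171

∂L/∂p = -y/p + (1-y)/(1-p) = 0 + 1/0.854 = 1.171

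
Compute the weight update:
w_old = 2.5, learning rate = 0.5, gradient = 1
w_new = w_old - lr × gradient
w_new = 2

w_new = w - η·∂L/∂w = 2.5 - 0.5×(1) = 2.5 - (0.5) = 2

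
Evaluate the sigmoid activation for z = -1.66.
0.1598

sigmoid(-1.66) = 1/(1 + e^(1.66)) = 1/(1 + 5.259) = 0.1598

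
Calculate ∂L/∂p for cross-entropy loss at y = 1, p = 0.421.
∂L/∂p = -2.375

∂L/∂p = -y/p + (1-y)/(1-p) = -1/0.421 + 0 = -2.375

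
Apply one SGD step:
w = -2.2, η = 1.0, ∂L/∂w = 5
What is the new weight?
w_new = -7.2

w_new = w - η·∂L/∂w = -2.2 - 1.0×(5) = -2.2 - (5) = -7.2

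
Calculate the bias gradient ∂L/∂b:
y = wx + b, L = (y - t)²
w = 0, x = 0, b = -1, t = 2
∂L/∂b = -6

y = wx + b = (0)(0) + -1 = -1
∂L/∂y = 2(y - t) = 2(-1 - 2) = -6
∂y/∂b = 1
∂L/∂b = ∂L/∂y · ∂y/∂b = -6 × 1 = -6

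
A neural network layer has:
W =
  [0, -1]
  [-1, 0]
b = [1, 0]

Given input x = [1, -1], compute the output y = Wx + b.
y = [2, -1]

Wx = [0×1 + -1×-1, -1×1 + 0×-1]
   = [1, -1]
y = Wx + b = [1 + 1, -1 + 0] = [2, -1]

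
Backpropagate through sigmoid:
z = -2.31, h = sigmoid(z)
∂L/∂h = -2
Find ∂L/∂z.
∂L/∂z = -0.1643

σ(-2.31) = 0.0903
σ'(-2.31) = σ(-2.31)(1 - σ(-2.31)) = 0.0903 × 0.9097 = 0.08214
∂L/∂z = ∂L/∂h · σ'(z) = -2 × 0.08214 = -0.1643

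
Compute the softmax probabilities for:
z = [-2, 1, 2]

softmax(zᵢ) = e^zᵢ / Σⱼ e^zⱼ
p = [0.0132, 0.2654, 0.7214]

exp(z) = [0.1353, 2.718, 7.389]
Sum = 10.24
p = [0.0132, 0.2654, 0.7214]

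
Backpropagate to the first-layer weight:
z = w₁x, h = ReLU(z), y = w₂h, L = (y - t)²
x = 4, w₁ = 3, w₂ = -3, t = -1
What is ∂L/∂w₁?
∂L/∂w₁ = 840

Forward pass:
z = w₁x = 3×4 = 12
h = ReLU(12) = 12
y = w₂h = -3×12 = -36

Backward pass:
∂L/∂y = 2(y - t) = 2(-36 - -1) = -70
∂y/∂h = w₂ = -3
∂h/∂z = 1 (ReLU derivative)
∂z/∂w₁ = x = 4

∂L/∂w₁ = -70 × -3 × 1 × 4 = 840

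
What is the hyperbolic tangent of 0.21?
0.207

tanh(0.21) = (e^(0.21) - e^(-0.21))/(e^(0.21) + e^(-0.21)) = 0.207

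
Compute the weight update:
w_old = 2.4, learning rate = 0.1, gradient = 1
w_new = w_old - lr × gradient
w_new = 2.3

w_new = w - η·∂L/∂w = 2.4 - 0.1×(1) = 2.4 - (0.1) = 2.3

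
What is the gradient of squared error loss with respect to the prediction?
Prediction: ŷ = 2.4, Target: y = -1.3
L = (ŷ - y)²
∂L/∂ŷ = 7.4

∂L/∂ŷ = 2(ŷ - y) = 2(2.4 - -1.3) = 2(3.7) = 7.4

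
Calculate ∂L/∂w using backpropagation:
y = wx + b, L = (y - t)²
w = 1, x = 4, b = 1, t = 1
∂L/∂w = 32

y = wx + b = (1)(4) + 1 = 5
∂L/∂y = 2(y - t) = 2(5 - 1) = 8
∂y/∂w = x = 4
∂L/∂w = ∂L/∂y · ∂y/∂w = 8 × 4 = 32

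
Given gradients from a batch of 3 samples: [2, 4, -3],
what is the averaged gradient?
Average gradient = 1

Average = (1/3)(2 + 4 + -3) = 3/3 = 1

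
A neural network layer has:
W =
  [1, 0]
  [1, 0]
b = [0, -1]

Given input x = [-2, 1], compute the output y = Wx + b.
y = [-2, -3]

Wx = [1×-2 + 0×1, 1×-2 + 0×1]
   = [-2, -2]
y = Wx + b = [-2 + 0, -2 + -1] = [-2, -3]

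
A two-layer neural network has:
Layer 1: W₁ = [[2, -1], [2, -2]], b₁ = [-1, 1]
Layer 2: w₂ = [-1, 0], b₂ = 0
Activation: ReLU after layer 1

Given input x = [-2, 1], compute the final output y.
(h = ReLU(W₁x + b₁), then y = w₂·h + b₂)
y = 0

Layer 1 pre-activation: z₁ = [-6, -5]
After ReLU: h = [0, 0]
Layer 2 output: y = -1×0 + 0×0 + 0 = 0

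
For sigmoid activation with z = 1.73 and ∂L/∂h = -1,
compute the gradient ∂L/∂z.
∂L/∂z = -0.1279

σ(1.73) = 0.8494
σ'(1.73) = σ(1.73)(1 - σ(1.73)) = 0.8494 × 0.1506 = 0.1279
∂L/∂z = ∂L/∂h · σ'(z) = -1 × 0.1279 = -0.1279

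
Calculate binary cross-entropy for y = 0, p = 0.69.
L = 1.171

L = -0·log(0.69) - 1·log(0.31) = -log(0.31) = 1.171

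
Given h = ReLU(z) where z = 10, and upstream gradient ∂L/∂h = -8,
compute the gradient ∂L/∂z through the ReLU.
∂L/∂z = -8

h = ReLU(10) = 10
Since z > 0: ∂h/∂z = 1
∂L/∂z = ∂L/∂h · ∂h/∂z = -8 × 1 = -8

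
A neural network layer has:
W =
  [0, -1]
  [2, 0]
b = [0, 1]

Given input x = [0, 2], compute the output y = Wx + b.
y = [-2, 1]

Wx = [0×0 + -1×2, 2×0 + 0×2]
   = [-2, 0]
y = Wx + b = [-2 + 0, 0 + 1] = [-2, 1]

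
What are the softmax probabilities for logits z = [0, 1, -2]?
p = [0.2595, 0.7054, 0.0351]

exp(z) = [1, 2.718, 0.1353]
Sum = 3.854
p = [0.2595, 0.7054, 0.0351]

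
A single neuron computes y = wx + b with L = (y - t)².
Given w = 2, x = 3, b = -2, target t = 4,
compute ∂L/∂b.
∂L/∂b = 0

y = wx + b = (2)(3) + -2 = 4
∂L/∂y = 2(y - t) = 2(4 - 4) = 0
∂y/∂b = 1
∂L/∂b = ∂L/∂y · ∂y/∂b = 0 × 1 = 0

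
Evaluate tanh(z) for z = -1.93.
-0.9587

tanh(-1.93) = (e^(-1.93) - e^(1.93))/(e^(-1.93) + e^(1.93)) = -0.9587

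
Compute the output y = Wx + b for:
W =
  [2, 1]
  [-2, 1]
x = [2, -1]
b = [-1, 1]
y = [2, -4]

Wx = [2×2 + 1×-1, -2×2 + 1×-1]
   = [3, -5]
y = Wx + b = [3 + -1, -5 + 1] = [2, -4]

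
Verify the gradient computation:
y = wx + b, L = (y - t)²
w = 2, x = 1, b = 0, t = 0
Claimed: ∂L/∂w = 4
Correct

y = (2)(1) + 0 = 2
∂L/∂y = 2(y - t) = 2(2 - 0) = 4
∂y/∂w = x = 1
∂L/∂w = 4 × 1 = 4

Claimed value: 4
Correct: The correct gradient is 4.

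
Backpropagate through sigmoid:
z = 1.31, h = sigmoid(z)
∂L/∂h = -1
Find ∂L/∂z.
∂L/∂z = -0.1673

σ(1.31) = 0.7875
σ'(1.31) = σ(1.31)(1 - σ(1.31)) = 0.7875 × 0.2125 = 0.1673
∂L/∂z = ∂L/∂h · σ'(z) = -1 × 0.1673 = -0.1673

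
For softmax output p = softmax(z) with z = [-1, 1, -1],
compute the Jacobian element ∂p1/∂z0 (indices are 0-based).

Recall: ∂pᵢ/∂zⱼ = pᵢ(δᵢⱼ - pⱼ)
∂p1/∂z0 = -0.08382

p = softmax(z) = [0.1065, 0.787, 0.1065]
p1 = 0.787, p0 = 0.1065

∂p1/∂z0 = -p1 × p0 = -0.787 × 0.1065 = -0.08382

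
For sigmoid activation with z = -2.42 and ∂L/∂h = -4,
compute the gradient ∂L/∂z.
∂L/∂z = -0.3

σ(-2.42) = 0.08166
σ'(-2.42) = σ(-2.42)(1 - σ(-2.42)) = 0.08166 × 0.9183 = 0.07499
∂L/∂z = ∂L/∂h · σ'(z) = -4 × 0.07499 = -0.3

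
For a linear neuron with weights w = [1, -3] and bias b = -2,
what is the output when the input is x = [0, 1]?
y = -5

y = (1)(0) + (-3)(1) + -2 = -5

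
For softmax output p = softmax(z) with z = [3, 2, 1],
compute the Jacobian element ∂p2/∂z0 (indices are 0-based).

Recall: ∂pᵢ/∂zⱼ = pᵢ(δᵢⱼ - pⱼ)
∂p2/∂z0 = -0.05989

p = softmax(z) = [0.6652, 0.2447, 0.09003]
p2 = 0.09003, p0 = 0.6652

∂p2/∂z0 = -p2 × p0 = -0.09003 × 0.6652 = -0.05989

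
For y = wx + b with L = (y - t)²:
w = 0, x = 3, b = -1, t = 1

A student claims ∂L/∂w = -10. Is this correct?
Incorrect

y = (0)(3) + -1 = -1
∂L/∂y = 2(y - t) = 2(-1 - 1) = -4
∂y/∂w = x = 3
∂L/∂w = -4 × 3 = -12

Claimed value: -10
Incorrect: The correct gradient is -12.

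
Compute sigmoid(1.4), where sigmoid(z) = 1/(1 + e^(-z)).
0.8022

sigmoid(1.4) = 1/(1 + e^(-1.4)) = 1/(1 + 0.2466) = 0.8022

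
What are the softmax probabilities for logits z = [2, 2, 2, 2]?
p = [0.25, 0.25, 0.25, 0.25]

exp(z) = [7.389, 7.389, 7.389, 7.389]
Sum = 29.56
p = [0.25, 0.25, 0.25, 0.25]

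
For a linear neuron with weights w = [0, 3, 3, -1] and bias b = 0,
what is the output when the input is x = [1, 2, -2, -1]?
y = 1

y = (0)(1) + (3)(2) + (3)(-2) + (-1)(-1) + 0 = 1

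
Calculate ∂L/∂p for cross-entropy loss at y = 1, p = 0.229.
∂L/∂p = -4.367

∂L/∂p = -y/p + (1-y)/(1-p) = -1/0.229 + 0 = -4.367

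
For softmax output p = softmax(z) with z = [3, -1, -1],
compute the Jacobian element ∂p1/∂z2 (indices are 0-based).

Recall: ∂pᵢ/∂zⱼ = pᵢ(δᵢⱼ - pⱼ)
∂p1/∂z2 = -0.0003122

p = softmax(z) = [0.9647, 0.01767, 0.01767]
p1 = 0.01767, p2 = 0.01767

∂p1/∂z2 = -p1 × p2 = -0.01767 × 0.01767 = -0.0003122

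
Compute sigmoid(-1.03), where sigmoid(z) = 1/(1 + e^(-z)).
0.2631

sigmoid(-1.03) = 1/(1 + e^(1.03)) = 1/(1 + 2.801) = 0.2631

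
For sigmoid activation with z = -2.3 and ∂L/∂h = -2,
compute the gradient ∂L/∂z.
∂L/∂z = -0.1656

σ(-2.3) = 0.09112
σ'(-2.3) = σ(-2.3)(1 - σ(-2.3)) = 0.09112 × 0.9089 = 0.08282
∂L/∂z = ∂L/∂h · σ'(z) = -2 × 0.08282 = -0.1656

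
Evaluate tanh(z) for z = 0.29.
0.2821

tanh(0.29) = (e^(0.29) - e^(-0.29))/(e^(0.29) + e^(-0.29)) = 0.2821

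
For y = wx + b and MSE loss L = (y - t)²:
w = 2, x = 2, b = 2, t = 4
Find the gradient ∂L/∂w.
∂L/∂w = 8

y = wx + b = (2)(2) + 2 = 6
∂L/∂y = 2(y - t) = 2(6 - 4) = 4
∂y/∂w = x = 2
∂L/∂w = ∂L/∂y · ∂y/∂w = 4 × 2 = 8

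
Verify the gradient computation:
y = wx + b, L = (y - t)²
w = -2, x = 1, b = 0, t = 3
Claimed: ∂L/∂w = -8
Incorrect

y = (-2)(1) + 0 = -2
∂L/∂y = 2(y - t) = 2(-2 - 3) = -10
∂y/∂w = x = 1
∂L/∂w = -10 × 1 = -10

Claimed value: -8
Incorrect: The correct gradient is -10.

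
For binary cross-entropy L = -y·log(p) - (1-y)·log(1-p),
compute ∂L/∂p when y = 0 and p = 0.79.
∂L/∂p = 4.762

∂L/∂p = -y/p + (1-y)/(1-p) = 0 + 1/0.21 = 4.762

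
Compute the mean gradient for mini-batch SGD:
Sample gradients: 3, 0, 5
Average gradient = 2.667

Average = (1/3)(3 + 0 + 5) = 8/3 = 2.667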